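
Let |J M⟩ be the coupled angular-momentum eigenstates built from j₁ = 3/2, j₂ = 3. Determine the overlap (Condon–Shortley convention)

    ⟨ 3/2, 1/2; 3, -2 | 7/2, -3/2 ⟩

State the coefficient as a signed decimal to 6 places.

+0.654654

triangle: 1!*2!*5!/9! = 240/362880
(j±m)!: 2!*1!*1!*5!*2!*5! = 57600
prefactor² = (2J+1)*Δ*N² = 6400/21
  k=0: +1/(0!*1!*1!*1!*1!*4!) = 1/24
  k=1: −1/(1!*0!*0!*0!*2!*5!) = -1/240
Σ = 3/80  ⇒  CG² = 6400/21*3/80² = 3/7
CG = +√(3/7) = +0.654654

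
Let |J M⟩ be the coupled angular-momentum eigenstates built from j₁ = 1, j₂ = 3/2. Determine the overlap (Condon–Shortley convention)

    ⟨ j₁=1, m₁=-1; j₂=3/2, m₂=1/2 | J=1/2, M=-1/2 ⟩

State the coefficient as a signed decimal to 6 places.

√[2·2!0!1!/4! · 0!2!2!1!0!1!] = √(2/3)
  +(−1)^2/∏(2,0,0,0,0,1)! = 1/2  (running 1/2)
⟨..|..⟩ = √(2/3)·(1/2) = +0.408248

+0.408248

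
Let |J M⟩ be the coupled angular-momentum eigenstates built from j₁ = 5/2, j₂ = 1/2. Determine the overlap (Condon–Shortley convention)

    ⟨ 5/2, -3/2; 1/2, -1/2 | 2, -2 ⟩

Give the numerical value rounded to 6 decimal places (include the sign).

+0.408248  (= +√(1/6))

√[5·1!4!0!/6! · 1!4!0!1!0!4!] = √(96)
  +(−1)^0/∏(0,1,4,0,0,0)! = 1/24  (running 1/24)
⟨..|..⟩ = √(96)·(1/24) = +0.408248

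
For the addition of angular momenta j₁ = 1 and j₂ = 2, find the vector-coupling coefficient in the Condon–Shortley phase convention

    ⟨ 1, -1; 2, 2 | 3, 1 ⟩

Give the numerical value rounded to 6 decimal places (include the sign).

√[7·0!2!4!/7! · 0!2!4!0!4!2!] = √(768/5)
  +(−1)^0/∏(0,0,2,4,0,0)! = 1/48  (running 1/48)
⟨..|..⟩ = √(768/5)·(1/48) = +0.258199

+√(1/15) ≈ +0.258199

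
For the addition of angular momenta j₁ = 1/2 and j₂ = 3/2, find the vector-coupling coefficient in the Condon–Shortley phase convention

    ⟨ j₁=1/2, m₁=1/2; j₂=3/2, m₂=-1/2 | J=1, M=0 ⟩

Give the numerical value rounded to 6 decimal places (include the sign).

triangle: 1!×0!×2!/4! = 2/24
(j±m)!: 1!×0!×1!×2!×1!×1! = 2
prefactor² = (2J+1)×Δ×N² = 1/2
  k=0: +1/(0!×1!×0!×1!×0!×1!) = 1
Σ = 1  ⇒  CG² = 1/2×1² = 1/2
CG = +√(1/2) = +0.707107

+0.707107  (= +√(1/2))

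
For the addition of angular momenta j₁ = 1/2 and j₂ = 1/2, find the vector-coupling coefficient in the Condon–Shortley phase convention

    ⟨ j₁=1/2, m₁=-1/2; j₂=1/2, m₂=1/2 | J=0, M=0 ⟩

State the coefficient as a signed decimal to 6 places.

−√(1/2) ≈ -0.707107

j₁+j₂−J=1  J+j₁−j₂=0  J−j₁+j₂=0  j₁+j₂+J+1=2
(j₁±m₁, j₂±m₂, J±M) = (0,1,1,0,0,0)
P² = 1/2
sum k=1..1:
  [1] −1/1 = -1
S = -1
C² = P²·S² = 1/2 ; C = -0.707107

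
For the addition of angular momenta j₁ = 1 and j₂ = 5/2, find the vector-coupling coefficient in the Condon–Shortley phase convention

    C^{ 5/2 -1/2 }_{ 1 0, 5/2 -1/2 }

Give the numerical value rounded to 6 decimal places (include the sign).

j₁+j₂−J=1  J+j₁−j₂=1  J−j₁+j₂=4  j₁+j₂+J+1=7
(j₁±m₁, j₂±m₂, J±M) = (1,1,2,3,2,3)
P² = 144/35
sum k=0..1:
  [0] +1/4 = 1/4
  [1] −1/6 = -1/6
S = 1/12
C² = P²·S² = 1/35 ; C = +0.169031

+√(1/35) ≈ +0.169031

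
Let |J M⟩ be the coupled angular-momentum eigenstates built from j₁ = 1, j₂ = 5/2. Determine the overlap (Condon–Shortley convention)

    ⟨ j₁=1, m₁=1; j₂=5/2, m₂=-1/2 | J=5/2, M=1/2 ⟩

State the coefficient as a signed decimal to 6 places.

+√(18/35) = +0.717137

triangle: 1!·1!·4!/7! = 24/5040
(j±m)!: 2!·0!·2!·3!·3!·2! = 288
prefactor² = (2J+1)·Δ·N² = 288/35
  k=0: +1/(0!·1!·0!·2!·1!·2!) = 1/4
Σ = 1/4  ⇒  CG² = 288/35·1/4² = 18/35
CG = +√(18/35) = +0.717137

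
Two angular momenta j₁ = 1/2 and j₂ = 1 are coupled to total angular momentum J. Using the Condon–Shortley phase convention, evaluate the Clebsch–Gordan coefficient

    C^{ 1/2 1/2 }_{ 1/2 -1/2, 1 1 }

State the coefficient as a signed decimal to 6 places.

triangle: 1!×0!×1!/3! = 1/6
(j±m)!: 0!×1!×2!×0!×1!×0! = 2
prefactor² = (2J+1)×Δ×N² = 2/3
  k=1: −1/(1!×0!×0!×1!×0!×0!) = -1
Σ = -1  ⇒  CG² = 2/3×(-1)² = 2/3
CG = −√(2/3) = -0.816497

−√(2/3) = -0.816497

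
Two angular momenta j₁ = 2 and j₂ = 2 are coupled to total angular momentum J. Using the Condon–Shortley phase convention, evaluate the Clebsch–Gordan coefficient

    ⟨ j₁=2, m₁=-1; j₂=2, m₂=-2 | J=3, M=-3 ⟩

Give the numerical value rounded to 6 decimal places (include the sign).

√[7·1!3!3!/8! · 1!3!0!4!0!6!] = √(648)
  +(−1)^0/∏(0,1,3,0,0,3)! = 1/36  (running 1/36)
⟨..|..⟩ = √(648)·(1/36) = +0.707107

+√(1/2) ≈ +0.707107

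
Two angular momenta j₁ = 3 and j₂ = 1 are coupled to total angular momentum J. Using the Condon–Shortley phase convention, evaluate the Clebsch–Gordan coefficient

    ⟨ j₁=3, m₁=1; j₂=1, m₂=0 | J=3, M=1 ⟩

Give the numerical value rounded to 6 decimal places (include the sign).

triangle: 1!×5!×1!/8! = 120/40320
(j±m)!: 4!×2!×1!×1!×4!×2! = 2304
prefactor² = (2J+1)×Δ×N² = 48
  k=0: +1/(0!×1!×2!×1!×3!×0!) = 1/12
  k=1: −1/(1!×0!×1!×0!×4!×1!) = -1/24
Σ = 1/24  ⇒  CG² = 48×1/24² = 1/12
CG = +√(1/12) = +0.288675

+0.288675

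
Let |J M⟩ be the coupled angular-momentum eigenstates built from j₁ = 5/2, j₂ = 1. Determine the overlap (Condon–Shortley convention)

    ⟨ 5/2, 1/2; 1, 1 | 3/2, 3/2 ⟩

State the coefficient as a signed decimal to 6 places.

j₁+j₂−J=2  J+j₁−j₂=3  J−j₁+j₂=0  j₁+j₂+J+1=6
(j₁±m₁, j₂±m₂, J±M) = (3,2,2,0,3,0)
P² = 48/5
sum k=2..2:
  [2] +1/12 = 1/12
S = 1/12
C² = P²·S² = 1/15 ; C = +0.258199

+√(1/15) ≈ +0.258199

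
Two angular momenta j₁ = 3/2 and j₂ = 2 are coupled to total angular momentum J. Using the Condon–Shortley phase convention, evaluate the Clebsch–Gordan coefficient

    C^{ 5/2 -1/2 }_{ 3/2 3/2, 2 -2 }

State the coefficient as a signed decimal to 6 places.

+0.414039  (= +√(6/35))

√[6·1!2!3!/7! · 3!0!0!4!2!3!] = √(864/35)
  +(−1)^0/∏(0,1,0,0,2,3)! = 1/12  (running 1/12)
⟨..|..⟩ = √(864/35)·(1/12) = +0.414039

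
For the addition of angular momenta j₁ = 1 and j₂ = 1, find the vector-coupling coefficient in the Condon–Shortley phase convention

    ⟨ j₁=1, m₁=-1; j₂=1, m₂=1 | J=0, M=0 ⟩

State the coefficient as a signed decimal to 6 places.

j₁+j₂−J=2  J+j₁−j₂=0  J−j₁+j₂=0  j₁+j₂+J+1=3
(j₁±m₁, j₂±m₂, J±M) = (0,2,2,0,0,0)
P² = 4/3
sum k=2..2:
  [2] +1/2 = 1/2
S = 1/2
C² = P²·S² = 1/3 ; C = +0.577350

+√(1/3) ≈ +0.577350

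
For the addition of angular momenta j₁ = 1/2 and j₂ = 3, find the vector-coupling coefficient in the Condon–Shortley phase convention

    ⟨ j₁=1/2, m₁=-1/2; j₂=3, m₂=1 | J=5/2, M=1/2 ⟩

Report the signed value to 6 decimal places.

j₁+j₂−J=1  J+j₁−j₂=0  J−j₁+j₂=5  j₁+j₂+J+1=7
(j₁±m₁, j₂±m₂, J±M) = (0,1,4,2,3,2)
P² = 576/7
sum k=1..1:
  [1] −1/12 = -1/12
S = -1/12
C² = P²·S² = 4/7 ; C = -0.755929

−√(4/7) ≈ -0.755929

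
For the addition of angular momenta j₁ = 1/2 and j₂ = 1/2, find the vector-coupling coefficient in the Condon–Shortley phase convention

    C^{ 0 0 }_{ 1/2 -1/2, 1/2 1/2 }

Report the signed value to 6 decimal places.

√[1·1!0!0!/2! · 0!1!1!0!0!0!] = √(1/2)
  +(−1)^1/∏(1,0,0,0,0,0)! = -1  (running -1)
⟨..|..⟩ = √(1/2)·(-1) = -0.707107

-0.707107  (= −√(1/2))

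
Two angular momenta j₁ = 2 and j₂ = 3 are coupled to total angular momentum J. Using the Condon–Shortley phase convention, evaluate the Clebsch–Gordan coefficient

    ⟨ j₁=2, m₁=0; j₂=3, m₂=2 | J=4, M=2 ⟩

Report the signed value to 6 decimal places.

−√(12/35) ≈ -0.585540

triangle: 1!×3!×5!/10! = 720/3628800
(j±m)!: 2!×2!×5!×1!×6!×2! = 691200
prefactor² = (2J+1)×Δ×N² = 8640/7
  k=0: +1/(0!×1!×2!×5!×1!×0!) = 1/240
  k=1: −1/(1!×0!×1!×4!×2!×1!) = -1/48
Σ = -1/60  ⇒  CG² = 8640/7×(-1/60)² = 12/35
CG = −√(12/35) = -0.585540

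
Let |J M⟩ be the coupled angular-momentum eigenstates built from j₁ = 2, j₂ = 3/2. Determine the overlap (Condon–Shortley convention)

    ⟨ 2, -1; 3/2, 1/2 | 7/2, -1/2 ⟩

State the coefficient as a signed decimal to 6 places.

j₁+j₂−J=0  J+j₁−j₂=4  J−j₁+j₂=3  j₁+j₂+J+1=8
(j₁±m₁, j₂±m₂, J±M) = (1,3,2,1,3,4)
P² = 1728/35
sum k=0..0:
  [0] +1/12 = 1/12
S = 1/12
C² = P²·S² = 12/35 ; C = +0.585540

+0.585540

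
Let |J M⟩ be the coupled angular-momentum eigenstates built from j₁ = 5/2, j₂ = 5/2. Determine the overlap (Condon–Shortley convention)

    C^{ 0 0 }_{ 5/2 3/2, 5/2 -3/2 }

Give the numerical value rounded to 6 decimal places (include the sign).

-0.408248

triangle: 5!·0!·0!/6! = 120/720
(j±m)!: 4!·1!·1!·4!·0!·0! = 576
prefactor² = (2J+1)·Δ·N² = 96
  k=1: −1/(1!·4!·0!·0!·0!·0!) = -1/24
Σ = -1/24  ⇒  CG² = 96·(-1/24)² = 1/6
CG = −√(1/6) = -0.408248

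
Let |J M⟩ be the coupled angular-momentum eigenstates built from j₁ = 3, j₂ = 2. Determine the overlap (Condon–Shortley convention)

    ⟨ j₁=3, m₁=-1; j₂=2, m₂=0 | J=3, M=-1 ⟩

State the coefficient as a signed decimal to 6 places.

√[7·2!4!2!/9! · 2!4!2!2!2!4!] = √(256/15)
  +(−1)^0/∏(0,2,4,2,0,0)! = 1/96  (running 1/96)
  +(−1)^1/∏(1,1,3,1,1,1)! = -1/6  (running -5/32)
  +(−1)^2/∏(2,0,2,0,2,2)! = 1/16  (running -3/32)
⟨..|..⟩ = √(256/15)·(-3/32) = -0.387298

-0.387298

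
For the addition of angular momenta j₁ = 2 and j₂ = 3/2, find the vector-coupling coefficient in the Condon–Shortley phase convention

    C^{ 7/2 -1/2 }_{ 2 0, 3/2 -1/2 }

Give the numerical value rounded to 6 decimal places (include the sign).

√[8·0!4!3!/8! · 2!2!1!2!3!4!] = √(1152/35)
  +(−1)^0/∏(0,0,2,1,2,2)! = 1/8  (running 1/8)
⟨..|..⟩ = √(1152/35)·(1/8) = +0.717137

+√(18/35) = +0.717137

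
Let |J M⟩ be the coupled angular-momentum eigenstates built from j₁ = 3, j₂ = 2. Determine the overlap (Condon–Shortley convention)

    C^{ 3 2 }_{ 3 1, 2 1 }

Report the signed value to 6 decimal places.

−√(1/4) = -0.500000

triangle: 2!×4!×2!/9! = 96/362880
(j±m)!: 4!×2!×3!×1!×5!×1! = 34560
prefactor² = (2J+1)×Δ×N² = 64
  k=1: −1/(1!×1!×1!×2!×3!×0!) = -1/12
  k=2: +1/(2!×0!×0!×1!×4!×1!) = 1/48
Σ = -1/16  ⇒  CG² = 64×(-1/16)² = 1/4
CG = −√(1/4) = -0.500000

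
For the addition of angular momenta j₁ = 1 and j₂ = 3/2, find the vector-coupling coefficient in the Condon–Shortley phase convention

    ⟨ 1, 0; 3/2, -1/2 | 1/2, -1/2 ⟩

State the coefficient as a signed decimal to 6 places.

triangle: 2!×0!×1!/4! = 2/24
(j±m)!: 1!×1!×1!×2!×0!×1! = 2
prefactor² = (2J+1)×Δ×N² = 1/3
  k=1: −1/(1!×1!×0!×0!×0!×1!) = -1
Σ = -1  ⇒  CG² = 1/3×(-1)² = 1/3
CG = −√(1/3) = -0.577350

−√(1/3) ≈ -0.577350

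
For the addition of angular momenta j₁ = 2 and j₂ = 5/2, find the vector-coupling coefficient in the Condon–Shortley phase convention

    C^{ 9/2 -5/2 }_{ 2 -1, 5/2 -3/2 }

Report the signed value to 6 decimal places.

+0.745356

j₁+j₂−J=0  J+j₁−j₂=4  J−j₁+j₂=5  j₁+j₂+J+1=10
(j₁±m₁, j₂±m₂, J±M) = (1,3,1,4,2,7)
P² = 11520
sum k=0..0:
  [0] +1/144 = 1/144
S = 1/144
C² = P²·S² = 5/9 ; C = +0.745356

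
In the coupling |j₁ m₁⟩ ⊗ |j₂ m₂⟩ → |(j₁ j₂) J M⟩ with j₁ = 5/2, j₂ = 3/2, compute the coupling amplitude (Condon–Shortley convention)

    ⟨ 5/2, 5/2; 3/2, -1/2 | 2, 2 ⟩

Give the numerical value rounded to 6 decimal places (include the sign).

triangle: 2!*3!*1!/7! = 12/5040
(j±m)!: 5!*0!*1!*2!*4!*0! = 5760
prefactor² = (2J+1)*Δ*N² = 480/7
  k=0: +1/(0!*2!*0!*1!*3!*0!) = 1/12
Σ = 1/12  ⇒  CG² = 480/7*1/12² = 10/21
CG = +√(10/21) = +0.690066

+0.690066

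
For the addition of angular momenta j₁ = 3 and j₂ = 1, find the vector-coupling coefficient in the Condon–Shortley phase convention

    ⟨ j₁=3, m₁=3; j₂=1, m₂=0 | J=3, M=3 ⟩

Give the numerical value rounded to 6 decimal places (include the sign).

triangle: 1!·5!·1!/8! = 120/40320
(j±m)!: 6!·0!·1!·1!·6!·0! = 518400
prefactor² = (2J+1)·Δ·N² = 10800
  k=0: +1/(0!·1!·0!·1!·5!·0!) = 1/120
Σ = 1/120  ⇒  CG² = 10800·1/120² = 3/4
CG = +√(3/4) = +0.866025

+0.866025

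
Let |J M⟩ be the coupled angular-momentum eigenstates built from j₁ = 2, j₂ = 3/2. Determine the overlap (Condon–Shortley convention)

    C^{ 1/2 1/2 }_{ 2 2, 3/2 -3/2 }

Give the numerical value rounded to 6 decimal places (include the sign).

+√(2/5) = +0.632456

triangle: 3!×1!×0!/5! = 6/120
(j±m)!: 4!×0!×0!×3!×1!×0! = 144
prefactor² = (2J+1)×Δ×N² = 72/5
  k=0: +1/(0!×3!×0!×0!×1!×0!) = 1/6
Σ = 1/6  ⇒  CG² = 72/5×1/6² = 2/5
CG = +√(2/5) = +0.632456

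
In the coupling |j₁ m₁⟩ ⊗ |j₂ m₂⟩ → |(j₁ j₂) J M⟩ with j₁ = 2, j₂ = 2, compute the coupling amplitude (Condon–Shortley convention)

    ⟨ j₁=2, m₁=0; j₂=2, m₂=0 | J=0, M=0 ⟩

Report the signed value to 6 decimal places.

+0.447214

triangle: 4!·0!·0!/5! = 24/120
(j±m)!: 2!·2!·2!·2!·0!·0! = 16
prefactor² = (2J+1)·Δ·N² = 16/5
  k=2: +1/(2!·2!·0!·0!·0!·0!) = 1/4
Σ = 1/4  ⇒  CG² = 16/5·1/4² = 1/5
CG = +√(1/5) = +0.447214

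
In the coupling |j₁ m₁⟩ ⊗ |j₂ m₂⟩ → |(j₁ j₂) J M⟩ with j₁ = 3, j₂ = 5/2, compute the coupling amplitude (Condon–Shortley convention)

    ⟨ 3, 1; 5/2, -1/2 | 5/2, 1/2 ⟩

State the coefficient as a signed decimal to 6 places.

-0.478091  (= −√(8/35))

j₁+j₂−J=3  J+j₁−j₂=3  J−j₁+j₂=2  j₁+j₂+J+1=9
(j₁±m₁, j₂±m₂, J±M) = (4,2,2,3,3,2)
P² = 288/35
sum k=0..2:
  [0] +1/24 = 1/24
  [1] −1/4 = -1/4
  [2] +1/24 = 1/24
S = -1/6
C² = P²·S² = 8/35 ; C = -0.478091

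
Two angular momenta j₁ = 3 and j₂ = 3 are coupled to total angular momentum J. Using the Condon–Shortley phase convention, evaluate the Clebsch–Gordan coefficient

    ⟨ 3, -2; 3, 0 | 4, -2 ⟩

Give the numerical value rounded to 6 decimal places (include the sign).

+√(3/154) ≈ +0.139573

√[9·2!4!4!/11! · 1!5!3!3!2!6!] = √(124416/77)
  +(−1)^1/∏(1,1,4,2,0,2)! = -1/96  (running -1/96)
  +(−1)^2/∏(2,0,3,1,1,3)! = 1/72  (running 1/288)
⟨..|..⟩ = √(124416/77)·(1/288) = +0.139573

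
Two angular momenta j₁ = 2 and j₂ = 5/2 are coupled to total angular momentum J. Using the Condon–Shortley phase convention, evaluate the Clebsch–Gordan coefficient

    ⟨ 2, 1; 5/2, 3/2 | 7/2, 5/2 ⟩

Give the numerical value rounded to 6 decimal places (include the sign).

-0.125988  (= −√(1/63))

j₁+j₂−J=1  J+j₁−j₂=3  J−j₁+j₂=4  j₁+j₂+J+1=9
(j₁±m₁, j₂±m₂, J±M) = (3,1,4,1,6,1)
P² = 2304/7
sum k=0..1:
  [0] +1/48 = 1/48
  [1] −1/36 = -1/36
S = -1/144
C² = P²·S² = 1/63 ; C = -0.125988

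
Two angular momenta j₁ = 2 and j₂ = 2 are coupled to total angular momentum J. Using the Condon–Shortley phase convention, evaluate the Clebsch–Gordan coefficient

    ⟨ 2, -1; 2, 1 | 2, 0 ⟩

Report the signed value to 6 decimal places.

+0.267261  (= +√(1/14))

j₁+j₂−J=2  J+j₁−j₂=2  J−j₁+j₂=2  j₁+j₂+J+1=7
(j₁±m₁, j₂±m₂, J±M) = (1,3,3,1,2,2)
P² = 8/7
sum k=1..2:
  [1] −1/4 = -1/4
  [2] +1/2 = 1/2
S = 1/4
C² = P²·S² = 1/14 ; C = +0.267261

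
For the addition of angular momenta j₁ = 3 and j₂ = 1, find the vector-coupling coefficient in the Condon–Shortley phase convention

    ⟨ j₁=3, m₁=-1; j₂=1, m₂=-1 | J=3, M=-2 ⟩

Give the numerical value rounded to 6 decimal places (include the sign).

+0.645497

√[7·1!5!1!/8! · 2!4!0!2!1!5!] = √(240)
  +(−1)^0/∏(0,1,4,0,1,1)! = 1/24  (running 1/24)
⟨..|..⟩ = √(240)·(1/24) = +0.645497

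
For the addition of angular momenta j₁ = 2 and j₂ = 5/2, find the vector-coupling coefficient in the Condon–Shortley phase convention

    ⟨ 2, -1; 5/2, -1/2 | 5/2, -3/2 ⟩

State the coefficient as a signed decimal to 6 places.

−√(6/35) = -0.414039

j₁+j₂−J=2  J+j₁−j₂=2  J−j₁+j₂=3  j₁+j₂+J+1=8
(j₁±m₁, j₂±m₂, J±M) = (1,3,2,3,1,4)
P² = 216/35
sum k=1..2:
  [1] −1/4 = -1/4
  [2] +1/12 = 1/12
S = -1/6
C² = P²·S² = 6/35 ; C = -0.414039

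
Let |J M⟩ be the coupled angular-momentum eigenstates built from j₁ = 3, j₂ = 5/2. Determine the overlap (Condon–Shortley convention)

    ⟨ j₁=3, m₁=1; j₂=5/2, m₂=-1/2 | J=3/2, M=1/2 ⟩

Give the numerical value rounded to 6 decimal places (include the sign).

j₁+j₂−J=4  J+j₁−j₂=2  J−j₁+j₂=1  j₁+j₂+J+1=8
(j₁±m₁, j₂±m₂, J±M) = (4,2,2,3,2,1)
P² = 192/35
sum k=1..2:
  [1] −1/6 = -1/6
  [2] +1/8 = 1/8
S = -1/24
C² = P²·S² = 1/105 ; C = -0.097590

-0.097590  (= −√(1/105))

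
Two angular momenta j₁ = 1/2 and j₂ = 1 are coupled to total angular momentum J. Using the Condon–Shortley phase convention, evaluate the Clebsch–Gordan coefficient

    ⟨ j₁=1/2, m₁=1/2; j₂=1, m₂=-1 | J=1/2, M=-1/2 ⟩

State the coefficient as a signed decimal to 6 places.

+√(2/3) = +0.816497

√[2·1!0!1!/3! · 1!0!0!2!0!1!] = √(2/3)
  +(−1)^0/∏(0,1,0,0,0,1)! = 1  (running 1)
⟨..|..⟩ = √(2/3)·(1) = +0.816497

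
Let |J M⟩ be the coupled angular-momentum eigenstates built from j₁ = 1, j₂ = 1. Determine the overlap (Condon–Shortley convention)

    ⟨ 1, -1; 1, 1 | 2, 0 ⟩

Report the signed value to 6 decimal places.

+0.408248  (= +√(1/6))

j₁+j₂−J=0  J+j₁−j₂=2  J−j₁+j₂=2  j₁+j₂+J+1=5
(j₁±m₁, j₂±m₂, J±M) = (0,2,2,0,2,2)
P² = 8/3
sum k=0..0:
  [0] +1/4 = 1/4
S = 1/4
C² = P²·S² = 1/6 ; C = +0.408248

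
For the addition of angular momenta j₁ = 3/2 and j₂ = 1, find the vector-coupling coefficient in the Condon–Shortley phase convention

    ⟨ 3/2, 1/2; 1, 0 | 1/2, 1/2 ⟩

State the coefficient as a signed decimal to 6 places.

triangle: 2!*1!*0!/4! = 2/24
(j±m)!: 2!*1!*1!*1!*1!*0! = 2
prefactor² = (2J+1)*Δ*N² = 1/3
  k=1: −1/(1!*1!*0!*0!*1!*0!) = -1
Σ = -1  ⇒  CG² = 1/3*(-1)² = 1/3
CG = −√(1/3) = -0.577350

-0.577350  (= −√(1/3))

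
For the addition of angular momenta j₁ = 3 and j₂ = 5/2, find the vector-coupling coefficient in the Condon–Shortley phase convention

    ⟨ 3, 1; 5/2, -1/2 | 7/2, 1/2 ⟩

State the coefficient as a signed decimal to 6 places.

-0.125988

triangle: 2!×4!×3!/10! = 288/3628800
(j±m)!: 4!×2!×2!×3!×4!×3! = 82944
prefactor² = (2J+1)×Δ×N² = 9216/175
  k=0: +1/(0!×2!×2!×2!×2!×1!) = 1/16
  k=1: −1/(1!×1!×1!×1!×3!×2!) = -1/12
  k=2: +1/(2!×0!×0!×0!×4!×3!) = 1/288
Σ = -5/288  ⇒  CG² = 9216/175×(-5/288)² = 1/63
CG = −√(1/63) = -0.125988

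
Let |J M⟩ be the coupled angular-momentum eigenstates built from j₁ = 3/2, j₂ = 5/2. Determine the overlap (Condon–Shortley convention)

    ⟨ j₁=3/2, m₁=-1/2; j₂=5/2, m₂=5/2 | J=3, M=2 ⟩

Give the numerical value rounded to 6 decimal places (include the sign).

-0.645497

triangle: 1!*2!*4!/8! = 48/40320
(j±m)!: 1!*2!*5!*0!*5!*1! = 28800
prefactor² = (2J+1)*Δ*N² = 240
  k=1: −1/(1!*0!*1!*4!*1!*0!) = -1/24
Σ = -1/24  ⇒  CG² = 240*(-1/24)² = 5/12
CG = −√(5/12) = -0.645497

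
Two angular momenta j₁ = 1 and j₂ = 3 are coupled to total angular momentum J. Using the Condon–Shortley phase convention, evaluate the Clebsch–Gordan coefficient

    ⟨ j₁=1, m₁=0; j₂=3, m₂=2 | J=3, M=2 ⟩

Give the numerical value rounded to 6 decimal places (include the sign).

-0.577350  (= −√(1/3))

√[7·1!1!5!/8! · 1!1!5!1!5!1!] = √(300)
  +(−1)^0/∏(0,1,1,5,0,0)! = 1/120  (running 1/120)
  +(−1)^1/∏(1,0,0,4,1,1)! = -1/24  (running -1/30)
⟨..|..⟩ = √(300)·(-1/30) = -0.577350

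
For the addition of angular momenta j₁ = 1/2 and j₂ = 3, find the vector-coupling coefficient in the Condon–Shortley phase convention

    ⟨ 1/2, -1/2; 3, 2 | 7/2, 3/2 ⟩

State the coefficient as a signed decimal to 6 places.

j₁+j₂−J=0  J+j₁−j₂=1  J−j₁+j₂=6  j₁+j₂+J+1=8
(j₁±m₁, j₂±m₂, J±M) = (0,1,5,1,5,2)
P² = 28800/7
sum k=0..0:
  [0] +1/120 = 1/120
S = 1/120
C² = P²·S² = 2/7 ; C = +0.534522

+0.534522  (= +√(2/7))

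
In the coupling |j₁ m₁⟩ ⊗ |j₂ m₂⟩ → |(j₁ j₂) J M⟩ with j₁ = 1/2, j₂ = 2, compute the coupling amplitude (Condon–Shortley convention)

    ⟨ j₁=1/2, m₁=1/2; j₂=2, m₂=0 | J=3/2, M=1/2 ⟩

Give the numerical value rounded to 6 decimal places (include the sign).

j₁+j₂−J=1  J+j₁−j₂=0  J−j₁+j₂=3  j₁+j₂+J+1=5
(j₁±m₁, j₂±m₂, J±M) = (1,0,2,2,2,1)
P² = 8/5
sum k=0..0:
  [0] +1/2 = 1/2
S = 1/2
C² = P²·S² = 2/5 ; C = +0.632456

+0.632456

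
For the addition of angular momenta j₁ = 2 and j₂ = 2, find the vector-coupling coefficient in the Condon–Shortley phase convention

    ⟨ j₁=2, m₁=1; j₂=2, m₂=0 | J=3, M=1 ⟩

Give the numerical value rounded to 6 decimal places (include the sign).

j₁+j₂−J=1  J+j₁−j₂=3  J−j₁+j₂=3  j₁+j₂+J+1=8
(j₁±m₁, j₂±m₂, J±M) = (3,1,2,2,4,2)
P² = 36/5
sum k=0..1:
  [0] +1/4 = 1/4
  [1] −1/12 = -1/12
S = 1/6
C² = P²·S² = 1/5 ; C = +0.447214

+0.447214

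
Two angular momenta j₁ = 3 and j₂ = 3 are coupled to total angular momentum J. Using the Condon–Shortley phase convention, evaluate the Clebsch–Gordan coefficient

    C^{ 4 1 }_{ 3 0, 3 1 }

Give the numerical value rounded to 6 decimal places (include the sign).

j₁+j₂−J=2  J+j₁−j₂=4  J−j₁+j₂=4  j₁+j₂+J+1=11
(j₁±m₁, j₂±m₂, J±M) = (3,3,4,2,5,3)
P² = 124416/385
sum k=0..2:
  [0] +1/288 = 1/288
  [1] −1/24 = -1/24
  [2] +1/48 = 1/48
S = -5/288
C² = P²·S² = 15/154 ; C = -0.312094

−√(15/154) ≈ -0.312094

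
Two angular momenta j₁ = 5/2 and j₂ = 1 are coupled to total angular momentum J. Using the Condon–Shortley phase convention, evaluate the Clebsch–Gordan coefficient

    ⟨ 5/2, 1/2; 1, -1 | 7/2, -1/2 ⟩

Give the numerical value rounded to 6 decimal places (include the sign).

+√(2/7) ≈ +0.534522

triangle: 0!*5!*2!/8! = 240/40320
(j±m)!: 3!*2!*0!*2!*3!*4! = 3456
prefactor² = (2J+1)*Δ*N² = 1152/7
  k=0: +1/(0!*0!*2!*0!*3!*2!) = 1/24
Σ = 1/24  ⇒  CG² = 1152/7*1/24² = 2/7
CG = +√(2/7) = +0.534522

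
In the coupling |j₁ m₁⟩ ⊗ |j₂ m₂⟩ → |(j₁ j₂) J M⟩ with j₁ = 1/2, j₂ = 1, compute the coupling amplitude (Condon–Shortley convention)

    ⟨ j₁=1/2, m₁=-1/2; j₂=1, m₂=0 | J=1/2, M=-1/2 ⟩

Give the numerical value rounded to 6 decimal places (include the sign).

−√(1/3) ≈ -0.577350

√[2·1!0!1!/3! · 0!1!1!1!0!1!] = √(1/3)
  +(−1)^1/∏(1,0,0,0,0,1)! = -1  (running -1)
⟨..|..⟩ = √(1/3)·(-1) = -0.577350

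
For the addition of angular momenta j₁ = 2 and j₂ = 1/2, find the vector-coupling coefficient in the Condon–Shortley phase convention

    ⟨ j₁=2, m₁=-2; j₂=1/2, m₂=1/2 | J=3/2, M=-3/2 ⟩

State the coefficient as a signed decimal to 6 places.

triangle: 1!×3!×0!/5! = 6/120
(j±m)!: 0!×4!×1!×0!×0!×3! = 144
prefactor² = (2J+1)×Δ×N² = 144/5
  k=1: −1/(1!×0!×3!×0!×0!×0!) = -1/6
Σ = -1/6  ⇒  CG² = 144/5×(-1/6)² = 4/5
CG = −√(4/5) = -0.894427

−√(4/5) = -0.894427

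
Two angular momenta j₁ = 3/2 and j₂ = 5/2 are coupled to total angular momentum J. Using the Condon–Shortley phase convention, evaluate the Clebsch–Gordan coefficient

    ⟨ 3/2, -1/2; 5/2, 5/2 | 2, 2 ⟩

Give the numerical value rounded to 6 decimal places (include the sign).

√[5·2!1!3!/7! · 1!2!5!0!4!0!] = √(480/7)
  +(−1)^2/∏(2,0,0,3,1,0)! = 1/12  (running 1/12)
⟨..|..⟩ = √(480/7)·(1/12) = +0.690066

+√(10/21) ≈ +0.690066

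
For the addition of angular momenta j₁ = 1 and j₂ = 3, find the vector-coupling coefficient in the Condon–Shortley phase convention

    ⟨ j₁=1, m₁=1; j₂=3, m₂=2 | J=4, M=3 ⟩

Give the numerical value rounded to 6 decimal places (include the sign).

j₁+j₂−J=0  J+j₁−j₂=2  J−j₁+j₂=6  j₁+j₂+J+1=9
(j₁±m₁, j₂±m₂, J±M) = (2,0,5,1,7,1)
P² = 43200
sum k=0..0:
  [0] +1/240 = 1/240
S = 1/240
C² = P²·S² = 3/4 ; C = +0.866025

+√(3/4) ≈ +0.866025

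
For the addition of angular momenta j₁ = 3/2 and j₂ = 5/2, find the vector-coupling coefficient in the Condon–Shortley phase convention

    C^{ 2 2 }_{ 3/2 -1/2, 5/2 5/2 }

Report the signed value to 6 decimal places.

j₁+j₂−J=2  J+j₁−j₂=1  J−j₁+j₂=3  j₁+j₂+J+1=7
(j₁±m₁, j₂±m₂, J±M) = (1,2,5,0,4,0)
P² = 480/7
sum k=2..2:
  [2] +1/12 = 1/12
S = 1/12
C² = P²·S² = 10/21 ; C = +0.690066

+0.690066  (= +√(10/21))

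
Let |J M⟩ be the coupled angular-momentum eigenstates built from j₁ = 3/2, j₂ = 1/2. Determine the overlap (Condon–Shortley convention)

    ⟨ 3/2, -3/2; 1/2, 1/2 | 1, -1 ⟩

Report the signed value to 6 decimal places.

-0.866025

triangle: 1!*2!*0!/4! = 2/24
(j±m)!: 0!*3!*1!*0!*0!*2! = 12
prefactor² = (2J+1)*Δ*N² = 3
  k=1: −1/(1!*0!*2!*0!*0!*0!) = -1/2
Σ = -1/2  ⇒  CG² = 3*(-1/2)² = 3/4
CG = −√(3/4) = -0.866025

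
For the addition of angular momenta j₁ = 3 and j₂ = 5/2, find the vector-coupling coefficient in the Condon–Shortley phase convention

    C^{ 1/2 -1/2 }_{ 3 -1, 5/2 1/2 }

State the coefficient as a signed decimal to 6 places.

-0.436436  (= −√(4/21))

√[2·5!1!0!/7! · 2!4!3!2!0!1!] = √(192/7)
  +(−1)^3/∏(3,2,1,0,0,0)! = -1/12  (running -1/12)
⟨..|..⟩ = √(192/7)·(-1/12) = -0.436436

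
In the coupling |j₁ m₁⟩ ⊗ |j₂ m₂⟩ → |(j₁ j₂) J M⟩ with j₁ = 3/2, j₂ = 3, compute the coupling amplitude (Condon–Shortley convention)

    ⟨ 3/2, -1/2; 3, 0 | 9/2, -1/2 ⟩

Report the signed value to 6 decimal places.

triangle: 0!×3!×6!/10! = 4320/3628800
(j±m)!: 1!×2!×3!×3!×4!×5! = 207360
prefactor² = (2J+1)×Δ×N² = 17280/7
  k=0: +1/(0!×0!×2!×3!×1!×3!) = 1/72
Σ = 1/72  ⇒  CG² = 17280/7×1/72² = 10/21
CG = +√(10/21) = +0.690066

+0.690066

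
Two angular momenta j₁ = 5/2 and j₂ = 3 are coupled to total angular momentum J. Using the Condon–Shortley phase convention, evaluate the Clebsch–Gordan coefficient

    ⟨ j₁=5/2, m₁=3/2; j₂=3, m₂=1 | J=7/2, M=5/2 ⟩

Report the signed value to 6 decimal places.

−√(10/63) = -0.398410

j₁+j₂−J=2  J+j₁−j₂=3  J−j₁+j₂=4  j₁+j₂+J+1=10
(j₁±m₁, j₂±m₂, J±M) = (4,1,4,2,6,1)
P² = 18432/35
sum k=0..1:
  [0] +1/96 = 1/96
  [1] −1/36 = -1/36
S = -5/288
C² = P²·S² = 10/63 ; C = -0.398410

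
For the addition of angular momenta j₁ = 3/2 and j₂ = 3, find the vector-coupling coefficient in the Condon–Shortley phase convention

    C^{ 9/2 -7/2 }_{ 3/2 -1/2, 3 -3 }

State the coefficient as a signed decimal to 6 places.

+√(1/3) ≈ +0.577350

√[10·0!3!6!/10! · 1!2!0!6!1!8!] = √(691200)
  +(−1)^0/∏(0,0,2,0,1,6)! = 1/1440  (running 1/1440)
⟨..|..⟩ = √(691200)·(1/1440) = +0.577350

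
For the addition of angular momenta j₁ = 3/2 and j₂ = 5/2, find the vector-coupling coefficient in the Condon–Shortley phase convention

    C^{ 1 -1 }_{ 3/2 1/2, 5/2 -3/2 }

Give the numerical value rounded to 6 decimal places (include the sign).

−√(3/10) ≈ -0.547723

√[3·3!0!2!/6! · 2!1!1!4!0!2!] = √(24/5)
  +(−1)^1/∏(1,2,0,0,0,2)! = -1/4  (running -1/4)
⟨..|..⟩ = √(24/5)·(-1/4) = -0.547723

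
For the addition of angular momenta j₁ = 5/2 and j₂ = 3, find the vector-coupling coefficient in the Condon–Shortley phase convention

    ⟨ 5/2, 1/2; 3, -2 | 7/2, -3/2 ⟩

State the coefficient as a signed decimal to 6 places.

+0.308607  (= +√(2/21))

√[8·2!3!4!/10! · 3!2!1!5!2!5!] = √(1536/7)
  +(−1)^0/∏(0,2,2,1,1,3)! = 1/24  (running 1/24)
  +(−1)^1/∏(1,1,1,0,2,4)! = -1/48  (running 1/48)
⟨..|..⟩ = √(1536/7)·(1/48) = +0.308607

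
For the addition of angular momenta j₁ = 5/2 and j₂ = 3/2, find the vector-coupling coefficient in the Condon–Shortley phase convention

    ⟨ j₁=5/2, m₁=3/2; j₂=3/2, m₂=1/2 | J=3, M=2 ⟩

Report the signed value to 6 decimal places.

√[7·1!4!2!/8! · 4!1!2!1!5!1!] = √(48)
  +(−1)^0/∏(0,1,1,2,3,0)! = 1/12  (running 1/12)
  +(−1)^1/∏(1,0,0,1,4,1)! = -1/24  (running 1/24)
⟨..|..⟩ = √(48)·(1/24) = +0.288675

+0.288675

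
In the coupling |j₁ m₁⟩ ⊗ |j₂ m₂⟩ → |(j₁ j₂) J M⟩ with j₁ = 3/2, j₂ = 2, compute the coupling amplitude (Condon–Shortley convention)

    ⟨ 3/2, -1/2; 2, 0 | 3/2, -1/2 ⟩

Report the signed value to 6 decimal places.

triangle: 2!×1!×2!/6! = 4/720
(j±m)!: 1!×2!×2!×2!×1!×2! = 16
prefactor² = (2J+1)×Δ×N² = 16/45
  k=1: −1/(1!×1!×1!×1!×0!×1!) = -1
  k=2: +1/(2!×0!×0!×0!×1!×2!) = 1/4
Σ = -3/4  ⇒  CG² = 16/45×(-3/4)² = 1/5
CG = −√(1/5) = -0.447214

−√(1/5) = -0.447214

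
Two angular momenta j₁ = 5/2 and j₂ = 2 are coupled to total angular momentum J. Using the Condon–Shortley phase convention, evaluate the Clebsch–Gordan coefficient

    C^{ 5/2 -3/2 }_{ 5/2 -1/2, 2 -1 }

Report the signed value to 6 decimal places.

-0.414039  (= −√(6/35))

triangle: 2!*3!*2!/8! = 24/40320
(j±m)!: 2!*3!*1!*3!*1!*4! = 1728
prefactor² = (2J+1)*Δ*N² = 216/35
  k=0: +1/(0!*2!*3!*1!*0!*1!) = 1/12
  k=1: −1/(1!*1!*2!*0!*1!*2!) = -1/4
Σ = -1/6  ⇒  CG² = 216/35*(-1/6)² = 6/35
CG = −√(6/35) = -0.414039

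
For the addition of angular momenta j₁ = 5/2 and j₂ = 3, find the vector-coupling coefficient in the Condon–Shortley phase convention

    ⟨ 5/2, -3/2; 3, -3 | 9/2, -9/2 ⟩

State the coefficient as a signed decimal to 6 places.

j₁+j₂−J=1  J+j₁−j₂=4  J−j₁+j₂=5  j₁+j₂+J+1=11
(j₁±m₁, j₂±m₂, J±M) = (1,4,0,6,0,9)
P² = 49766400/11
sum k=0..0:
  [0] +1/2880 = 1/2880
S = 1/2880
C² = P²·S² = 6/11 ; C = +0.738549

+0.738549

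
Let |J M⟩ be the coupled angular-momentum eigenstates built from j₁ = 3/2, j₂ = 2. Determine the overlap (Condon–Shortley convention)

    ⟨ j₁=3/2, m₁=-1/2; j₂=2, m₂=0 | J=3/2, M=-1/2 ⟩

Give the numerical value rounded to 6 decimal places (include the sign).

j₁+j₂−J=2  J+j₁−j₂=1  J−j₁+j₂=2  j₁+j₂+J+1=6
(j₁±m₁, j₂±m₂, J±M) = (1,2,2,2,1,2)
P² = 16/45
sum k=1..2:
  [1] −1/1 = -1
  [2] +1/4 = 1/4
S = -3/4
C² = P²·S² = 1/5 ; C = -0.447214

−√(1/5) ≈ -0.447214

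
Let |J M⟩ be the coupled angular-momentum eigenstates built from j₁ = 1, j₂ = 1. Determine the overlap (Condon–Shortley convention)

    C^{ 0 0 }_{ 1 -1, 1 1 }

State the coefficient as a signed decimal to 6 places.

+√(1/3) = +0.577350

triangle: 2!·0!·0!/3! = 2/6
(j±m)!: 0!·2!·2!·0!·0!·0! = 4
prefactor² = (2J+1)·Δ·N² = 4/3
  k=2: +1/(2!·0!·0!·0!·0!·0!) = 1/2
Σ = 1/2  ⇒  CG² = 4/3·1/2² = 1/3
CG = +√(1/3) = +0.577350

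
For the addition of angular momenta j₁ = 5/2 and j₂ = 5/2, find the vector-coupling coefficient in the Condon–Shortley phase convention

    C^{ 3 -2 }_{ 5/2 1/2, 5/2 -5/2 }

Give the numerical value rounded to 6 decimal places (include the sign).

j₁+j₂−J=2  J+j₁−j₂=3  J−j₁+j₂=3  j₁+j₂+J+1=9
(j₁±m₁, j₂±m₂, J±M) = (3,2,0,5,1,5)
P² = 240
sum k=0..0:
  [0] +1/24 = 1/24
S = 1/24
C² = P²·S² = 5/12 ; C = +0.645497

+0.645497  (= +√(5/12))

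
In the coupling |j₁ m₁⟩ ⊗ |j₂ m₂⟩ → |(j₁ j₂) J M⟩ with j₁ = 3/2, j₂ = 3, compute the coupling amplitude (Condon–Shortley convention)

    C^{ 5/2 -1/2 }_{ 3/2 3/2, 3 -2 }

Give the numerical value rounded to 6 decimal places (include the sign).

triangle: 2!*1!*4!/8! = 48/40320
(j±m)!: 3!*0!*1!*5!*2!*3! = 8640
prefactor² = (2J+1)*Δ*N² = 432/7
  k=0: +1/(0!*2!*0!*1!*1!*3!) = 1/12
Σ = 1/12  ⇒  CG² = 432/7*1/12² = 3/7
CG = +√(3/7) = +0.654654

+√(3/7) = +0.654654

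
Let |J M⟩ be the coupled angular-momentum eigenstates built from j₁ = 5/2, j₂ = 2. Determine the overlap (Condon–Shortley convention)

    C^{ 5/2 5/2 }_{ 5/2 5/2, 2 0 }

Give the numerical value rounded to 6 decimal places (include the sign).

j₁+j₂−J=2  J+j₁−j₂=3  J−j₁+j₂=2  j₁+j₂+J+1=8
(j₁±m₁, j₂±m₂, J±M) = (5,0,2,2,5,0)
P² = 1440/7
sum k=0..0:
  [0] +1/24 = 1/24
S = 1/24
C² = P²·S² = 5/14 ; C = +0.597614

+0.597614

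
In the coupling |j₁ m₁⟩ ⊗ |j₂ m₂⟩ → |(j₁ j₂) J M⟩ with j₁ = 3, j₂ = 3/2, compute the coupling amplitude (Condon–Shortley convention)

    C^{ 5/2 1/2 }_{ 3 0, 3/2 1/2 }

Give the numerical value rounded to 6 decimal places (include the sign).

j₁+j₂−J=2  J+j₁−j₂=4  J−j₁+j₂=1  j₁+j₂+J+1=8
(j₁±m₁, j₂±m₂, J±M) = (3,3,2,1,3,2)
P² = 216/35
sum k=1..2:
  [1] −1/4 = -1/4
  [2] +1/12 = 1/12
S = -1/6
C² = P²·S² = 6/35 ; C = -0.414039

−√(6/35) ≈ -0.414039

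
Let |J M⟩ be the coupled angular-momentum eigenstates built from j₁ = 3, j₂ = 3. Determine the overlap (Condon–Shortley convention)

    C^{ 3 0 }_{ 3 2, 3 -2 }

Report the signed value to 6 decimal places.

triangle: 3!*3!*3!/10! = 216/3628800
(j±m)!: 5!*1!*1!*5!*3!*3! = 518400
prefactor² = (2J+1)*Δ*N² = 216
  k=0: +1/(0!*3!*1!*1!*2!*2!) = 1/24
  k=1: −1/(1!*2!*0!*0!*3!*3!) = -1/72
Σ = 1/36  ⇒  CG² = 216*1/36² = 1/6
CG = +√(1/6) = +0.408248

+√(1/6) = +0.408248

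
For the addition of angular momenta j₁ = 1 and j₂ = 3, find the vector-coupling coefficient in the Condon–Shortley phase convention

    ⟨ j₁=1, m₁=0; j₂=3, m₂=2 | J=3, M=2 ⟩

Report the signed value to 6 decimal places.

j₁+j₂−J=1  J+j₁−j₂=1  J−j₁+j₂=5  j₁+j₂+J+1=8
(j₁±m₁, j₂±m₂, J±M) = (1,1,5,1,5,1)
P² = 300
sum k=0..1:
  [0] +1/120 = 1/120
  [1] −1/24 = -1/24
S = -1/30
C² = P²·S² = 1/3 ; C = -0.577350

−√(1/3) ≈ -0.577350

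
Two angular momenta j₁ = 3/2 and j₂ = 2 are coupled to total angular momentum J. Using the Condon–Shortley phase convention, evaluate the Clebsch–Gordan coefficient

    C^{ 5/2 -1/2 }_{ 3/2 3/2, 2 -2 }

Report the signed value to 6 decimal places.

√[6·1!2!3!/7! · 3!0!0!4!2!3!] = √(864/35)
  +(−1)^0/∏(0,1,0,0,2,3)! = 1/12  (running 1/12)
⟨..|..⟩ = √(864/35)·(1/12) = +0.414039

+0.414039  (= +√(6/35))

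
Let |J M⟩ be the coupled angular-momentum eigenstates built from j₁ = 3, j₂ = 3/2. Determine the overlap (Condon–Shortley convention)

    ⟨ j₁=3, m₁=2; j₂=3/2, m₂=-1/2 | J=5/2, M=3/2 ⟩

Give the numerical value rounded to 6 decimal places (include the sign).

+√(1/14) ≈ +0.267261

triangle: 2!·4!·1!/8! = 48/40320
(j±m)!: 5!·1!·1!·2!·4!·1! = 5760
prefactor² = (2J+1)·Δ·N² = 288/7
  k=0: +1/(0!·2!·1!·1!·3!·0!) = 1/12
  k=1: −1/(1!·1!·0!·0!·4!·1!) = -1/24
Σ = 1/24  ⇒  CG² = 288/7·1/24² = 1/14
CG = +√(1/14) = +0.267261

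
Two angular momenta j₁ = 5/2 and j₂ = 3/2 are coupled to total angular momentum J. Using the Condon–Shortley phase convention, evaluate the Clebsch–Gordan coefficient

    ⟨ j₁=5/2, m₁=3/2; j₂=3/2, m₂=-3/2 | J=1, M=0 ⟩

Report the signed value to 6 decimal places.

triangle: 3!*2!*0!/6! = 12/720
(j±m)!: 4!*1!*0!*3!*1!*1! = 144
prefactor² = (2J+1)*Δ*N² = 36/5
  k=0: +1/(0!*3!*1!*0!*1!*0!) = 1/6
Σ = 1/6  ⇒  CG² = 36/5*1/6² = 1/5
CG = +√(1/5) = +0.447214

+√(1/5) ≈ +0.447214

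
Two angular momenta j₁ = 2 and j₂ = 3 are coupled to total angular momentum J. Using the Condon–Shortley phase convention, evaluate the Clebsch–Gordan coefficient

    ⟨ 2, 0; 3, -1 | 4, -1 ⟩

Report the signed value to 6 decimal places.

+0.327327

√[9·1!3!5!/10! · 2!2!2!4!3!5!] = √(1728/7)
  +(−1)^0/∏(0,1,2,2,1,3)! = 1/24  (running 1/24)
  +(−1)^1/∏(1,0,1,1,2,4)! = -1/48  (running 1/48)
⟨..|..⟩ = √(1728/7)·(1/48) = +0.327327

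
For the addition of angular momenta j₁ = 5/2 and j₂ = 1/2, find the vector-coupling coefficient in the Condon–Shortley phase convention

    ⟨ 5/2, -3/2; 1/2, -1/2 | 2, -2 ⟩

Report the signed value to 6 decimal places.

j₁+j₂−J=1  J+j₁−j₂=4  J−j₁+j₂=0  j₁+j₂+J+1=6
(j₁±m₁, j₂±m₂, J±M) = (1,4,0,1,0,4)
P² = 96
sum k=0..0:
  [0] +1/24 = 1/24
S = 1/24
C² = P²·S² = 1/6 ; C = +0.408248

+√(1/6) ≈ +0.408248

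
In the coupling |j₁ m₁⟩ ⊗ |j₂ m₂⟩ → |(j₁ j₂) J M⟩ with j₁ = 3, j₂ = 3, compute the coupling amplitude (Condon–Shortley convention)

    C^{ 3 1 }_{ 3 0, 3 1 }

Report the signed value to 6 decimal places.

triangle: 3!*3!*3!/10! = 216/3628800
(j±m)!: 3!*3!*4!*2!*4!*2! = 82944
prefactor² = (2J+1)*Δ*N² = 864/25
  k=1: −1/(1!*2!*2!*3!*1!*0!) = -1/24
  k=2: +1/(2!*1!*1!*2!*2!*1!) = 1/8
  k=3: −1/(3!*0!*0!*1!*3!*2!) = -1/72
Σ = 5/72  ⇒  CG² = 864/25*5/72² = 1/6
CG = +√(1/6) = +0.408248

+√(1/6) ≈ +0.408248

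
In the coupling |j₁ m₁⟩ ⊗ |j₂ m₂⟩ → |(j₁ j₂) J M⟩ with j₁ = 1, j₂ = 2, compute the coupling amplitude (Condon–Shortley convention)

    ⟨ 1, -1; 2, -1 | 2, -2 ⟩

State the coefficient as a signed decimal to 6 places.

-0.577350

j₁+j₂−J=1  J+j₁−j₂=1  J−j₁+j₂=3  j₁+j₂+J+1=6
(j₁±m₁, j₂±m₂, J±M) = (0,2,1,3,0,4)
P² = 12
sum k=1..1:
  [1] −1/6 = -1/6
S = -1/6
C² = P²·S² = 1/3 ; C = -0.577350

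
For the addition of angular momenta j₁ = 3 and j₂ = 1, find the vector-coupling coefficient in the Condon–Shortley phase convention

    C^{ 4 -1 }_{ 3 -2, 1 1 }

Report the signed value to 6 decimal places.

+√(3/28) ≈ +0.327327

j₁+j₂−J=0  J+j₁−j₂=6  J−j₁+j₂=2  j₁+j₂+J+1=9
(j₁±m₁, j₂±m₂, J±M) = (1,5,2,0,3,5)
P² = 43200/7
sum k=0..0:
  [0] +1/240 = 1/240
S = 1/240
C² = P²·S² = 3/28 ; C = +0.327327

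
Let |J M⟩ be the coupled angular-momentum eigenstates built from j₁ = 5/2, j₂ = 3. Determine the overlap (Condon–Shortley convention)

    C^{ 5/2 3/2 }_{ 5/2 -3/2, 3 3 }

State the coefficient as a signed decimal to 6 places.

-0.617213

√[6·3!2!3!/9! · 1!4!6!0!4!1!] = √(3456/7)
  +(−1)^3/∏(3,0,1,3,1,0)! = -1/36  (running -1/36)
⟨..|..⟩ = √(3456/7)·(-1/36) = -0.617213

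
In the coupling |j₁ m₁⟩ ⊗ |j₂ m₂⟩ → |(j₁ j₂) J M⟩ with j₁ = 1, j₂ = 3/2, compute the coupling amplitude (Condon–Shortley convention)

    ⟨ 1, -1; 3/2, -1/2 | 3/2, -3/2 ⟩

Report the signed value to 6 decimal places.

triangle: 1!×1!×2!/5! = 2/120
(j±m)!: 0!×2!×1!×2!×0!×3! = 24
prefactor² = (2J+1)×Δ×N² = 8/5
  k=1: −1/(1!×0!×1!×0!×0!×2!) = -1/2
Σ = -1/2  ⇒  CG² = 8/5×(-1/2)² = 2/5
CG = −√(2/5) = -0.632456

−√(2/5) = -0.632456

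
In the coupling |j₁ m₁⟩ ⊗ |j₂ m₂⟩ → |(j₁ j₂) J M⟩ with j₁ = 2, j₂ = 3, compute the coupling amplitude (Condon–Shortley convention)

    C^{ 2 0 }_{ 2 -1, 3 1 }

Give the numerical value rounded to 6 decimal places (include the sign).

+√(1/7) = +0.377964

triangle: 3!·1!·3!/8! = 36/40320
(j±m)!: 1!·3!·4!·2!·2!·2! = 1152
prefactor² = (2J+1)·Δ·N² = 36/7
  k=2: +1/(2!·1!·1!·2!·0!·1!) = 1/4
  k=3: −1/(3!·0!·0!·1!·1!·2!) = -1/12
Σ = 1/6  ⇒  CG² = 36/7·1/6² = 1/7
CG = +√(1/7) = +0.377964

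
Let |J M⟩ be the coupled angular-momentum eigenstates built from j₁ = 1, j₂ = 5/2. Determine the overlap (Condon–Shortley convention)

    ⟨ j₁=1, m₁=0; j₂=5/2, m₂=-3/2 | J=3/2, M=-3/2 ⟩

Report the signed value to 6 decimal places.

j₁+j₂−J=2  J+j₁−j₂=0  J−j₁+j₂=3  j₁+j₂+J+1=6
(j₁±m₁, j₂±m₂, J±M) = (1,1,1,4,0,3)
P² = 48/5
sum k=1..1:
  [1] −1/6 = -1/6
S = -1/6
C² = P²·S² = 4/15 ; C = -0.516398

−√(4/15) ≈ -0.516398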